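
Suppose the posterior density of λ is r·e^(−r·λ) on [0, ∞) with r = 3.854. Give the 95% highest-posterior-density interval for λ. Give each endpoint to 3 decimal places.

[0.000, 0.777]

The exponential density is strictly decreasing on [0, ∞), so the HPD interval is anchored at 0: [0, q] with P(λ ≤ q) = 0.95.
q = −ln(1 − 0.95) / 3.854 = 2.9957 / 3.854 = 0.777.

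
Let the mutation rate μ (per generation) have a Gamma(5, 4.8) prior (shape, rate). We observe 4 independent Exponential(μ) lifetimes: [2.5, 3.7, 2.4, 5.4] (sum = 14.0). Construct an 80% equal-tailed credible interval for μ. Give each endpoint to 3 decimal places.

Posterior: Gamma(5+4, 4.8+14.0) = Gamma(9, 18.8) (shape, rate).
Equal-tailed 80% interval: Gamma(9, 18.8) quantiles at 0.1 and 0.9.
Posterior mean ≈ 0.479, SD ≈ 0.160; a Normal approximation gives roughly [0.274, 0.683].
Exact: lower = 0.289; upper = 0.691.

[0.289, 0.691]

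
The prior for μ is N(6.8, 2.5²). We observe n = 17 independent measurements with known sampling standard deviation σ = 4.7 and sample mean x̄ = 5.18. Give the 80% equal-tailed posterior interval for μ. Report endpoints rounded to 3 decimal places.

Posterior precision = 1/2.5² + 17/4.7² = 0.1600 + 0.7696 = 0.9296, so posterior SD = 1.0372.
Posterior mean = (6.8/2.5² + 17·5.18/4.7²) / 0.9296 = 5.4588.
Interval: 5.4588 ± 1.282 × 1.0372 → [4.130, 6.788].

[4.130, 6.788]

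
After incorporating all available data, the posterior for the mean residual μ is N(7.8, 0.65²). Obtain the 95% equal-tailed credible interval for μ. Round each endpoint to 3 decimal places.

[6.526, 9.074]

The posterior is symmetric, so the 95% equal-tailed interval is μ = 7.8 ± z·0.65 with z = 1.960.
Half-width: 1.960 × 0.65 = 1.274.
7.8 − 1.274 = 6.526; 7.8 + 1.274 = 9.074.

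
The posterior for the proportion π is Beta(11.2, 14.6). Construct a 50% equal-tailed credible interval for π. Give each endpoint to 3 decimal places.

Posterior: Beta(11.2, 14.6).
Equal-tailed 50% interval: the 0.25 and 0.75 quantiles of Beta(11.2, 14.6).
Posterior mean ≈ 0.434, SD ≈ 0.096; a Normal approximation gives roughly [0.370, 0.499].
Exact: F⁻¹(0.25) = 0.367; F⁻¹(0.75) = 0.499.

[0.367, 0.499]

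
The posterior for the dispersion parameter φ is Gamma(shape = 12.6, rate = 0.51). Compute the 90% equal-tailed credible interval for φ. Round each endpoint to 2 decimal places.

[14.48, 37.16]

Posterior: Gamma(shape 12.6, rate 0.51).
Equal-tailed 90% interval: Gamma(12.6, 0.51) quantiles at 0.05 and 0.95.
Posterior mean ≈ 24.71, SD ≈ 6.96; a Normal approximation gives roughly [13.26, 36.15].
Exact: lower = 14.48; upper = 37.16.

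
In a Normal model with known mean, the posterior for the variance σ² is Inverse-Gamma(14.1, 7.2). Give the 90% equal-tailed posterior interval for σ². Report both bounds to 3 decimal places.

[0.346, 0.843]

Inverse-Gamma(14.1, 7.2) quantiles: F⁻¹(0.05) and F⁻¹(0.95).
Equivalently, 1/σ² ~ Gamma(14.1, rate = 7.2); invert its 0.95 and 0.05 quantiles.
Posterior mean ≈ 0.550, SD ≈ 0.158; a Normal approximation gives roughly [0.290, 0.810].
Exact: lower = 0.346; upper = 0.843.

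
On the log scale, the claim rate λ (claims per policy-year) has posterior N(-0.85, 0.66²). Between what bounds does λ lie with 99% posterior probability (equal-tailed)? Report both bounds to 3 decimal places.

On the log scale the 99% interval is -0.85 ± 2.576 × 0.66 = [-2.5500, 0.8500].
Exponentiate: [e^-2.5500, e^0.8500] = [0.078, 2.340].

[0.078, 2.340]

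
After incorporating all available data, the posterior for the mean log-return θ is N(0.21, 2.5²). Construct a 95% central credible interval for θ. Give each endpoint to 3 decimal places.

[-4.690, 5.110]

The posterior is symmetric, so the 95% equal-tailed interval is θ = 0.21 ± z·2.5 with z = 1.960.
Half-width: 1.960 × 2.5 = 4.900.
0.21 − 4.900 = -4.690; 0.21 + 4.900 = 5.110.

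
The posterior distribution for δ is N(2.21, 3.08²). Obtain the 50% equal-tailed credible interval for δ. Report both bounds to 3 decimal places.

[0.133, 4.287]

The posterior is symmetric, so the 50% equal-tailed interval is δ = 2.21 ± z·3.08 with z = 0.674.
Half-width: 0.674 × 3.08 = 2.077.
2.21 − 2.077 = 0.133; 2.21 + 2.077 = 4.287.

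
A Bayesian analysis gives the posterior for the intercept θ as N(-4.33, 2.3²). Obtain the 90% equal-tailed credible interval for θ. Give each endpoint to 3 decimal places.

The posterior is symmetric, so the 90% equal-tailed interval is θ = -4.33 ± z·2.3 with z = 1.645.
Half-width: 1.645 × 2.3 = 3.783.
-4.33 − 3.783 = -8.113; -4.33 + 3.783 = -0.547.

[-8.113, -0.547]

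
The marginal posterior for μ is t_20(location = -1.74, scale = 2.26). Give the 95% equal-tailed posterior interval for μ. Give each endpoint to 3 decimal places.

[-6.454, 2.974]

The t_20 distribution is symmetric; the 95% interval is -1.74 ± t·2.26 with t_{0.975,20} = 2.086.
Half-width: 2.086 × 2.26 = 4.714.
-1.74 − 4.714 = -6.454; -1.74 + 4.714 = 2.974.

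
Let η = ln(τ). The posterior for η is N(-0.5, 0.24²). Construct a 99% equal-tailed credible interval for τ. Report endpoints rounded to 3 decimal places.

[0.327, 1.125]

On the log scale the 99% interval is -0.5 ± 2.576 × 0.24 = [-1.1182, 0.1182].
Exponentiate: [e^-1.1182, e^0.1182] = [0.327, 1.125].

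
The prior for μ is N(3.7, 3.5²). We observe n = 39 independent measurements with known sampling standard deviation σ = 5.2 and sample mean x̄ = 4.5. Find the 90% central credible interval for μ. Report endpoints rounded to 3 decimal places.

[3.125, 5.790]

Posterior precision = 1/3.5² + 39/5.2² = 0.0816 + 1.4423 = 1.5239, so posterior SD = 0.8101.
Posterior mean = (3.7/3.5² + 39·4.5/5.2²) / 1.5239 = 4.4571.
Interval: 4.4571 ± 1.645 × 0.8101 → [3.125, 5.790].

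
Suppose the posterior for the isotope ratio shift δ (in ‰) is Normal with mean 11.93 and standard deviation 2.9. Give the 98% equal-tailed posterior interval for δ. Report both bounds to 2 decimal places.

The posterior is symmetric, so the 98% equal-tailed interval is δ = 11.93 ± z·2.9 with z = 2.326.
Half-width: 2.326 × 2.9 = 6.75.
11.93 − 6.75 = 5.18; 11.93 + 6.75 = 18.68.

[5.18, 18.68]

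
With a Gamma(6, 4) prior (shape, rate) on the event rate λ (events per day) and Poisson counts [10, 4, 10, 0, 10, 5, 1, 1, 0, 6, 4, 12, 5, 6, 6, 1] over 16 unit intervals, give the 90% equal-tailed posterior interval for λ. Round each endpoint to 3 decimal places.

Posterior: Gamma(6+81, 4+16) = Gamma(87, 20) (shape, rate).
Equal-tailed 90% interval: Gamma(87, 20) quantiles at 0.05 and 0.95.
Posterior mean ≈ 4.350, SD ≈ 0.466; a Normal approximation gives roughly [3.583, 5.117].
Exact: lower = 3.612; upper = 5.144.

[3.612, 5.144]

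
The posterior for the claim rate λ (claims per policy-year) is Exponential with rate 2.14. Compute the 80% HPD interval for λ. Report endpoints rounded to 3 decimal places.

The exponential density is strictly decreasing on [0, ∞), so the HPD interval is anchored at 0: [0, q] with P(λ ≤ q) = 0.80.
q = −ln(1 − 0.80) / 2.14 = 1.6094 / 2.14 = 0.752.

[0.000, 0.752]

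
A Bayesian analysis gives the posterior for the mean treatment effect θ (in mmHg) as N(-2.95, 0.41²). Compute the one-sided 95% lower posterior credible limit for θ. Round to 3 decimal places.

-3.624

Need L with P(θ ≥ L) = 0.95: L = -2.95 − z_{0.05}·0.41.
z = 1.645; L = -2.95 − 1.645 × 0.41 = -3.624.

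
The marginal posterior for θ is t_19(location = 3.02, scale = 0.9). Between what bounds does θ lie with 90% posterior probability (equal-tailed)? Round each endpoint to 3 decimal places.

The t_19 distribution is symmetric; the 90% interval is 3.02 ± t·0.9 with t_{0.95,19} = 1.729.
Half-width: 1.729 × 0.9 = 1.556.
3.02 − 1.556 = 1.464; 3.02 + 1.556 = 4.576.

[1.464, 4.576]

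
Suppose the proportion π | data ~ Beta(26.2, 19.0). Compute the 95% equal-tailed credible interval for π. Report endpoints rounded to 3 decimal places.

[0.435, 0.718]

Posterior: Beta(26.2, 19.0).
Equal-tailed 95% interval: the 0.025 and 0.975 quantiles of Beta(26.2, 19.0).
Posterior mean ≈ 0.580, SD ≈ 0.073; a Normal approximation gives roughly [0.437, 0.722].
Exact: F⁻¹(0.025) = 0.435; F⁻¹(0.975) = 0.718.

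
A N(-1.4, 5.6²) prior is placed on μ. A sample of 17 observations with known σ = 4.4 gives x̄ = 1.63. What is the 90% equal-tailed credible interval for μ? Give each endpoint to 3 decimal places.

[-0.200, 3.248]

Posterior precision = 1/5.6² + 17/4.4² = 0.0319 + 0.8781 = 0.9100, so posterior SD = 1.0483.
Posterior mean = (-1.4/5.6² + 17·1.63/4.4²) / 0.9100 = 1.5238.
Interval: 1.5238 ± 1.645 × 1.0483 → [-0.200, 3.248].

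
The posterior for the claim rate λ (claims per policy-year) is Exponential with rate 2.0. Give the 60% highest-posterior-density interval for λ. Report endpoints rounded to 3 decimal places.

The exponential density is strictly decreasing on [0, ∞), so the HPD interval is anchored at 0: [0, q] with P(λ ≤ q) = 0.60.
q = −ln(1 − 0.60) / 2.0 = 0.9163 / 2.0 = 0.458.

[0.000, 0.458]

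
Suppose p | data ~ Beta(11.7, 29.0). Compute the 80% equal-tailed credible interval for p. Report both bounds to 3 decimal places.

Posterior: Beta(11.7, 29.0).
Equal-tailed 80% interval: the 0.1 and 0.9 quantiles of Beta(11.7, 29.0).
Posterior mean ≈ 0.287, SD ≈ 0.070; a Normal approximation gives roughly [0.198, 0.377].
Exact: F⁻¹(0.1) = 0.200; F⁻¹(0.9) = 0.380.

[0.200, 0.380]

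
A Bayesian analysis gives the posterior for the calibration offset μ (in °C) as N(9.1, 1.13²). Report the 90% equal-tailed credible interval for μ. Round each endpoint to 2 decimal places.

The posterior is symmetric, so the 90% equal-tailed interval is μ = 9.1 ± z·1.13 with z = 1.645.
Half-width: 1.645 × 1.13 = 1.86.
9.1 − 1.86 = 7.24; 9.1 + 1.86 = 10.96.

[7.24, 10.96]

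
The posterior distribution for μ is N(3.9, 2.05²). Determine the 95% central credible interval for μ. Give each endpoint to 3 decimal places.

[-0.118, 7.918]

The posterior is symmetric, so the 95% equal-tailed interval is μ = 3.9 ± z·2.05 with z = 1.960.
Half-width: 1.960 × 2.05 = 4.018.
3.9 − 4.018 = -0.118; 3.9 + 4.018 = 7.918.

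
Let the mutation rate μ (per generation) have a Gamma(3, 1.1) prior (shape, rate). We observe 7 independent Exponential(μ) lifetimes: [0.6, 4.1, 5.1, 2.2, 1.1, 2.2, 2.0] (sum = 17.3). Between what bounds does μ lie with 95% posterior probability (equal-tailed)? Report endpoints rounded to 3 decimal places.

[0.261, 0.929]

Posterior: Gamma(3+7, 1.1+17.3) = Gamma(10, 18.4) (shape, rate).
Equal-tailed 95% interval: Gamma(10, 18.4) quantiles at 0.025 and 0.975.
Posterior mean ≈ 0.543, SD ≈ 0.172; a Normal approximation gives roughly [0.207, 0.880].
Exact: lower = 0.261; upper = 0.929.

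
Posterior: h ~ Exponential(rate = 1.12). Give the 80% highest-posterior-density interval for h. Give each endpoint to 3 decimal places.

[0.000, 1.437]

The exponential density is strictly decreasing on [0, ∞), so the HPD interval is anchored at 0: [0, q] with P(h ≤ q) = 0.80.
q = −ln(1 − 0.80) / 1.12 = 1.6094 / 1.12 = 1.437.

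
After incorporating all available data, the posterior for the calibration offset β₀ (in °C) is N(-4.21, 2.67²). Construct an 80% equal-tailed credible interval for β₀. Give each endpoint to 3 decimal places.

[-7.632, -0.788]

The posterior is symmetric, so the 80% equal-tailed interval is β₀ = -4.21 ± z·2.67 with z = 1.282.
Half-width: 1.282 × 2.67 = 3.422.
-4.21 − 3.422 = -7.632; -4.21 + 3.422 = -0.788.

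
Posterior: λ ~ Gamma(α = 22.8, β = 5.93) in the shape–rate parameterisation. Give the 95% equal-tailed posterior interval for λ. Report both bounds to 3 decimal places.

[2.432, 5.576]

Posterior: Gamma(shape 22.8, rate 5.93).
Equal-tailed 95% interval: Gamma(22.8, 5.93) quantiles at 0.025 and 0.975.
Posterior mean ≈ 3.845, SD ≈ 0.805; a Normal approximation gives roughly [2.267, 5.423].
Exact: lower = 2.432; upper = 5.576.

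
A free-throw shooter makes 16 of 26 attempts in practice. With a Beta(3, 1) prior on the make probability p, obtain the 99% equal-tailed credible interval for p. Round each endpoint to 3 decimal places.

[0.401, 0.833]

Posterior: Beta(3+16, 1+10) = Beta(19, 11).
Equal-tailed 99% interval: the 0.005 and 0.995 quantiles of Beta(19, 11).
Posterior mean ≈ 0.633, SD ≈ 0.087; a Normal approximation gives roughly [0.410, 0.856].
Exact: F⁻¹(0.005) = 0.401; F⁻¹(0.995) = 0.833.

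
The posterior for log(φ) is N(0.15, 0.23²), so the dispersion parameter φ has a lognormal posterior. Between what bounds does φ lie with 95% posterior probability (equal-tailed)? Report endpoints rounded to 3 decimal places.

On the log scale the 95% interval is 0.15 ± 1.960 × 0.23 = [-0.3008, 0.6008].
Exponentiate: [e^-0.3008, e^0.6008] = [0.740, 1.824].

[0.740, 1.824]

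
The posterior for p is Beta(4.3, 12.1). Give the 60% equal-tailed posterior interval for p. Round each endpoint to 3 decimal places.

[0.169, 0.350]

Posterior: Beta(4.3, 12.1).
Equal-tailed 60% interval: the 0.2 and 0.8 quantiles of Beta(4.3, 12.1).
Posterior mean ≈ 0.262, SD ≈ 0.105; a Normal approximation gives roughly [0.173, 0.351].
Exact: F⁻¹(0.2) = 0.169; F⁻¹(0.8) = 0.350.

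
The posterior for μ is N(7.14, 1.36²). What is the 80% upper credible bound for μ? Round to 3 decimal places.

8.285

Need U with P(μ ≤ U) = 0.80: U = 7.14 + z_{0.2}·1.36.
z = 0.842; U = 7.14 + 0.842 × 1.36 = 8.285.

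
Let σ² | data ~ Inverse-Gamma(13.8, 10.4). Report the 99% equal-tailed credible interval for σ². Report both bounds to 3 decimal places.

Inverse-Gamma(13.8, 10.4) quantiles: F⁻¹(0.005) and F⁻¹(0.995).
Equivalently, 1/σ² ~ Gamma(13.8, rate = 10.4); invert its 0.995 and 0.005 quantiles.
Posterior mean ≈ 0.812, SD ≈ 0.237; a Normal approximation gives roughly [0.203, 1.422].
Exact: lower = 0.412; upper = 1.705.

[0.412, 1.705]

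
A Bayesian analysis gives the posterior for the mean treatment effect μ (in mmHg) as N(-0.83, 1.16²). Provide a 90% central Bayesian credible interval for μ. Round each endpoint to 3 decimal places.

[-2.738, 1.078]

The posterior is symmetric, so the 90% equal-tailed interval is μ = -0.83 ± z·1.16 with z = 1.645.
Half-width: 1.645 × 1.16 = 1.908.
-0.83 − 1.908 = -2.738; -0.83 + 1.908 = 1.078.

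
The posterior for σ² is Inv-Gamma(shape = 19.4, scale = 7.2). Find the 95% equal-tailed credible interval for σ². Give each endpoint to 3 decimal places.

[0.249, 0.613]

Inverse-Gamma(19.4, 7.2) quantiles: F⁻¹(0.025) and F⁻¹(0.975).
Equivalently, 1/σ² ~ Gamma(19.4, rate = 7.2); invert its 0.975 and 0.025 quantiles.
Posterior mean ≈ 0.391, SD ≈ 0.094; a Normal approximation gives roughly [0.207, 0.575].
Exact: lower = 0.249; upper = 0.613.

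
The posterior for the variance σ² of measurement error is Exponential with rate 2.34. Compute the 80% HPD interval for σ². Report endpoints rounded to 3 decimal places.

The exponential density is strictly decreasing on [0, ∞), so the HPD interval is anchored at 0: [0, q] with P(σ² ≤ q) = 0.80.
q = −ln(1 − 0.80) / 2.34 = 1.6094 / 2.34 = 0.688.

[0.000, 0.688]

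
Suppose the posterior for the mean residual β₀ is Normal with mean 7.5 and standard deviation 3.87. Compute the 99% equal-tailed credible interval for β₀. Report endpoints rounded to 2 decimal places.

The posterior is symmetric, so the 99% equal-tailed interval is β₀ = 7.5 ± z·3.87 with z = 2.576.
Half-width: 2.576 × 3.87 = 9.97.
7.5 − 9.97 = -2.47; 7.5 + 9.97 = 17.47.

[-2.47, 17.47]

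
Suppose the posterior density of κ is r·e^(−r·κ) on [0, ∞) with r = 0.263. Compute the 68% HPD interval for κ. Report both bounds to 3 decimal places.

[0.000, 4.332]

The exponential density is strictly decreasing on [0, ∞), so the HPD interval is anchored at 0: [0, q] with P(κ ≤ q) = 0.68.
q = −ln(1 − 0.68) / 0.263 = 1.1394 / 0.263 = 4.332.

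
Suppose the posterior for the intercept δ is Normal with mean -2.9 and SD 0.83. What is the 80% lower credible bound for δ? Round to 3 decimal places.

-3.599

Need L with P(δ ≥ L) = 0.80: L = -2.9 − z_{0.2}·0.83.
z = 0.842; L = -2.9 − 0.842 × 0.83 = -3.599.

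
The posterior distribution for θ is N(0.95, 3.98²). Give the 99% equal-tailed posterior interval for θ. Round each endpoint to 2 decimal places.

The posterior is symmetric, so the 99% equal-tailed interval is θ = 0.95 ± z·3.98 with z = 2.576.
Half-width: 2.576 × 3.98 = 10.25.
0.95 − 10.25 = -9.30; 0.95 + 10.25 = 11.20.

[-9.30, 11.20]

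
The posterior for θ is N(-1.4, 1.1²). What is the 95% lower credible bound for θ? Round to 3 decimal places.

-3.209

Need L with P(θ ≥ L) = 0.95: L = -1.4 − z_{0.05}·1.1.
z = 1.645; L = -1.4 − 1.645 × 1.1 = -3.209.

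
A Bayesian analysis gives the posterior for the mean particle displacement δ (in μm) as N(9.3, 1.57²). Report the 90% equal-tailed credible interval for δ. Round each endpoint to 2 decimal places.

The posterior is symmetric, so the 90% equal-tailed interval is δ = 9.3 ± z·1.57 with z = 1.645.
Half-width: 1.645 × 1.57 = 2.58.
9.3 − 2.58 = 6.72; 9.3 + 2.58 = 11.88.

[6.72, 11.88]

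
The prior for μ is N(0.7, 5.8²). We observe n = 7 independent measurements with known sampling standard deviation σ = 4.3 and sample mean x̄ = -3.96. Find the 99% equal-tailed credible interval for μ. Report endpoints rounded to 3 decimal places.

[-7.652, 0.410]

Posterior precision = 1/5.8² + 7/4.3² = 0.0297 + 0.3786 = 0.4083, so posterior SD = 1.5650.
Posterior mean = (0.7/5.8² + 7·-3.96/4.3²) / 0.4083 = -3.6207.
Interval: -3.6207 ± 2.576 × 1.5650 → [-7.652, 0.410].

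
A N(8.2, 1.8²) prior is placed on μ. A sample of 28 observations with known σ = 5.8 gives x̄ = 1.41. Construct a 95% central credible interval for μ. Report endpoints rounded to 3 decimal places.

Posterior precision = 1/1.8² + 28/5.8² = 0.3086 + 0.8323 = 1.1410, so posterior SD = 0.9362.
Posterior mean = (8.2/1.8² + 28·1.41/5.8²) / 1.1410 = 3.2467.
Interval: 3.2467 ± 1.960 × 0.9362 → [1.412, 5.082].

[1.412, 5.082]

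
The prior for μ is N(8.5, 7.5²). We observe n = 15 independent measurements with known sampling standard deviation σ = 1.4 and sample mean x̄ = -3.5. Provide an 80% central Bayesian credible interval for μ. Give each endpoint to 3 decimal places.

Posterior precision = 1/7.5² + 15/1.4² = 0.0178 + 7.6531 = 7.6708, so posterior SD = 0.3611.
Posterior mean = (8.5/7.5² + 15·-3.5/1.4²) / 7.6708 = -3.4722.
Interval: -3.4722 ± 1.282 × 0.3611 → [-3.935, -3.009].

[-3.935, -3.009]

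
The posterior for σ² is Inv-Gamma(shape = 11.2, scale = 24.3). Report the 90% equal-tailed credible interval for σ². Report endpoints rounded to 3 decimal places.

Inverse-Gamma(11.2, 24.3) quantiles: F⁻¹(0.05) and F⁻¹(0.95).
Equivalently, 1/σ² ~ Gamma(11.2, rate = 24.3); invert its 0.95 and 0.05 quantiles.
Posterior mean ≈ 2.382, SD ≈ 0.785; a Normal approximation gives roughly [1.090, 3.674].
Exact: lower = 1.412; upper = 3.845.

[1.412, 3.845]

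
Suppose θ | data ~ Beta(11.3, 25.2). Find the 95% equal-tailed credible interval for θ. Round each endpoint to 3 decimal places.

Posterior: Beta(11.3, 25.2).
Equal-tailed 95% interval: the 0.025 and 0.975 quantiles of Beta(11.3, 25.2).
Posterior mean ≈ 0.310, SD ≈ 0.075; a Normal approximation gives roughly [0.162, 0.458].
Exact: F⁻¹(0.025) = 0.173; F⁻¹(0.975) = 0.466.

[0.173, 0.466]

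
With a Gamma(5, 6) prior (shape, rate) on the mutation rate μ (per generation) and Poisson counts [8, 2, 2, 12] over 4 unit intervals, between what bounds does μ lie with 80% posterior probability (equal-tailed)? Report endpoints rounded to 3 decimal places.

[2.235, 3.608]

Posterior: Gamma(5+24, 6+4) = Gamma(29, 10) (shape, rate).
Equal-tailed 80% interval: Gamma(29, 10) quantiles at 0.1 and 0.9.
Posterior mean ≈ 2.900, SD ≈ 0.539; a Normal approximation gives roughly [2.210, 3.590].
Exact: lower = 2.235; upper = 3.608.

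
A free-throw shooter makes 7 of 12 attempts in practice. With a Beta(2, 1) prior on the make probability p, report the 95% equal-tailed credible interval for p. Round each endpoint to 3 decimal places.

Posterior: Beta(2+7, 1+5) = Beta(9, 6).
Equal-tailed 95% interval: the 0.025 and 0.975 quantiles of Beta(9, 6).
Posterior mean ≈ 0.600, SD ≈ 0.122; a Normal approximation gives roughly [0.360, 0.840].
Exact: F⁻¹(0.025) = 0.351; F⁻¹(0.975) = 0.823.

[0.351, 0.823]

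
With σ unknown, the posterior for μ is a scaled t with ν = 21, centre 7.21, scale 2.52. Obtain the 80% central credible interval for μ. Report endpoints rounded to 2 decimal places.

[3.88, 10.54]

The t_21 distribution is symmetric; the 80% interval is 7.21 ± t·2.52 with t_{0.9,21} = 1.323.
Half-width: 1.323 × 2.52 = 3.33.
7.21 − 3.33 = 3.88; 7.21 + 3.33 = 10.54.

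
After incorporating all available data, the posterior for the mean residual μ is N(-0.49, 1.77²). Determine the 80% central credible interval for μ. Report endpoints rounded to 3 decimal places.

The posterior is symmetric, so the 80% equal-tailed interval is μ = -0.49 ± z·1.77 with z = 1.282.
Half-width: 1.282 × 1.77 = 2.268.
-0.49 − 2.268 = -2.758; -0.49 + 2.268 = 1.778.

[-2.758, 1.778]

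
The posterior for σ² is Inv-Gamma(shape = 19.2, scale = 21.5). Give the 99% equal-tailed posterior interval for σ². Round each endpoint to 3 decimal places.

[0.665, 2.197]

Inverse-Gamma(19.2, 21.5) quantiles: F⁻¹(0.005) and F⁻¹(0.995).
Equivalently, 1/σ² ~ Gamma(19.2, rate = 21.5); invert its 0.995 and 0.005 quantiles.
Posterior mean ≈ 1.181, SD ≈ 0.285; a Normal approximation gives roughly [0.448, 1.915].
Exact: lower = 0.665; upper = 2.197.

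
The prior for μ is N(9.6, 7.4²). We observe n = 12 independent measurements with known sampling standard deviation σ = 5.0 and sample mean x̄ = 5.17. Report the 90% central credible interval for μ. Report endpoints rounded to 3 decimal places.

[3.002, 7.663]

Posterior precision = 1/7.4² + 12/5.0² = 0.0183 + 0.4800 = 0.4983, so posterior SD = 1.4167.
Posterior mean = (9.6/7.4² + 12·5.17/5.0²) / 0.4983 = 5.3324.
Interval: 5.3324 ± 1.645 × 1.4167 → [3.002, 7.663].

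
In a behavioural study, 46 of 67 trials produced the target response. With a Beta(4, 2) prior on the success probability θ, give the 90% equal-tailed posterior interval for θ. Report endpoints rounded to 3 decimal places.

[0.593, 0.771]

Posterior: Beta(4+46, 2+21) = Beta(50, 23).
Equal-tailed 90% interval: the 0.05 and 0.95 quantiles of Beta(50, 23).
Posterior mean ≈ 0.685, SD ≈ 0.054; a Normal approximation gives roughly [0.596, 0.774].
Exact: F⁻¹(0.05) = 0.593; F⁻¹(0.95) = 0.771.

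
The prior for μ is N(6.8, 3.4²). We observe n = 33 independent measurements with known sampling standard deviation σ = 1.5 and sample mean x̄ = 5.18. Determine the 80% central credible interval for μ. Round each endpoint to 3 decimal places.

[4.856, 5.523]

Posterior precision = 1/3.4² + 33/1.5² = 0.0865 + 14.6667 = 14.7532, so posterior SD = 0.2603.
Posterior mean = (6.8/3.4² + 33·5.18/1.5²) / 14.7532 = 5.1895.
Interval: 5.1895 ± 1.282 × 0.2603 → [4.856, 5.523].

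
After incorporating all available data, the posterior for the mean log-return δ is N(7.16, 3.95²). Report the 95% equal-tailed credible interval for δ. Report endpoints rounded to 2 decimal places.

[-0.58, 14.90]

The posterior is symmetric, so the 95% equal-tailed interval is δ = 7.16 ± z·3.95 with z = 1.960.
Half-width: 1.960 × 3.95 = 7.74.
7.16 − 7.74 = -0.58; 7.16 + 7.74 = 14.90.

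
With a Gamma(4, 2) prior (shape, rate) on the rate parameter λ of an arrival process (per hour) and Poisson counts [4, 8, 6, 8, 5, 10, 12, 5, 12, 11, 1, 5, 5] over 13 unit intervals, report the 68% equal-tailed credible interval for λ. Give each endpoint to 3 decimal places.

[5.751, 7.048]

Posterior: Gamma(4+92, 2+13) = Gamma(96, 15) (shape, rate).
Equal-tailed 68% interval: Gamma(96, 15) quantiles at 0.16 and 0.84.
Posterior mean ≈ 6.400, SD ≈ 0.653; a Normal approximation gives roughly [5.750, 7.050].
Exact: lower = 5.751; upper = 7.048.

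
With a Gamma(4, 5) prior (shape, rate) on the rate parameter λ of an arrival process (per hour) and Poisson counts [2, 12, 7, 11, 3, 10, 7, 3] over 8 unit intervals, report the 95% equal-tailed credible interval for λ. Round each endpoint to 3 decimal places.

[3.455, 5.768]

Posterior: Gamma(4+55, 5+8) = Gamma(59, 13) (shape, rate).
Equal-tailed 95% interval: Gamma(59, 13) quantiles at 0.025 and 0.975.
Posterior mean ≈ 4.538, SD ≈ 0.591; a Normal approximation gives roughly [3.380, 5.697].
Exact: lower = 3.455; upper = 5.768.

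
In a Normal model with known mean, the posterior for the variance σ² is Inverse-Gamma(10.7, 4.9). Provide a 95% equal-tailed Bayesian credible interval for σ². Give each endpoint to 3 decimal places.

Inverse-Gamma(10.7, 4.9) quantiles: F⁻¹(0.025) and F⁻¹(0.975).
Equivalently, 1/σ² ~ Gamma(10.7, rate = 4.9); invert its 0.975 and 0.025 quantiles.
Posterior mean ≈ 0.505, SD ≈ 0.171; a Normal approximation gives roughly [0.169, 0.841].
Exact: lower = 0.272; upper = 0.928.

[0.272, 0.928]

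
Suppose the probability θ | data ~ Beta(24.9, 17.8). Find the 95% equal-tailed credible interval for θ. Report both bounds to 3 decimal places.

[0.434, 0.725]

Posterior: Beta(24.9, 17.8).
Equal-tailed 95% interval: the 0.025 and 0.975 quantiles of Beta(24.9, 17.8).
Posterior mean ≈ 0.583, SD ≈ 0.075; a Normal approximation gives roughly [0.437, 0.729].
Exact: F⁻¹(0.025) = 0.434; F⁻¹(0.975) = 0.725.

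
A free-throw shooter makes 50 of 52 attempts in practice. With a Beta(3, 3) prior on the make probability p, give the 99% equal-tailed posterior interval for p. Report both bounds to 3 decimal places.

[0.795, 0.981]

Posterior: Beta(3+50, 3+2) = Beta(53, 5).
Equal-tailed 99% interval: the 0.005 and 0.995 quantiles of Beta(53, 5).
Posterior mean ≈ 0.914, SD ≈ 0.037; a Normal approximation gives roughly [0.820, 1.008].
Exact: F⁻¹(0.005) = 0.795; F⁻¹(0.995) = 0.981.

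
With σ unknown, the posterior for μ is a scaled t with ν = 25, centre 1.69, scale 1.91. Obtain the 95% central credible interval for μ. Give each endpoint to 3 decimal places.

[-2.244, 5.624]

The t_25 distribution is symmetric; the 95% interval is 1.69 ± t·1.91 with t_{0.975,25} = 2.060.
Half-width: 2.060 × 1.91 = 3.934.
1.69 − 3.934 = -2.244; 1.69 + 3.934 = 5.624.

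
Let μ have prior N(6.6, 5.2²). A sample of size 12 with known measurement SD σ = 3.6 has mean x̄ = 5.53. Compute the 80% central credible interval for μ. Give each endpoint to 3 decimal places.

Posterior precision = 1/5.2² + 12/3.6² = 0.0370 + 0.9259 = 0.9629, so posterior SD = 1.0191.
Posterior mean = (6.6/5.2² + 12·5.53/3.6²) / 0.9629 = 5.5711.
Interval: 5.5711 ± 1.282 × 1.0191 → [4.265, 6.877].

[4.265, 6.877]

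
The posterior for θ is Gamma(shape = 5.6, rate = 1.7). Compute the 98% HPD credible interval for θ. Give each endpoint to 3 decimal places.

The posterior is unimodal and skewed, so the HPD interval has equal density at both endpoints and is the shortest 98% interval.
Solving f(0.702) = f(6.879) with F(6.879) − F(0.702) = 0.98 gives [0.702, 6.879].
For comparison, the equal-tailed interval is [0.928, 7.360]; the HPD is narrower and shifted toward the mode.

[0.702, 6.879]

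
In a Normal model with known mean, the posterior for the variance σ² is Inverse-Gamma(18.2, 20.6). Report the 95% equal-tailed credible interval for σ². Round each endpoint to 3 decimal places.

[0.750, 1.904]

Inverse-Gamma(18.2, 20.6) quantiles: F⁻¹(0.025) and F⁻¹(0.975).
Equivalently, 1/σ² ~ Gamma(18.2, rate = 20.6); invert its 0.975 and 0.025 quantiles.
Posterior mean ≈ 1.198, SD ≈ 0.298; a Normal approximation gives roughly [0.614, 1.781].
Exact: lower = 0.750; upper = 1.904.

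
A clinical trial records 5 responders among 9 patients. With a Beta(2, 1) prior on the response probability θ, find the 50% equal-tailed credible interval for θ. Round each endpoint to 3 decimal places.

Posterior: Beta(2+5, 1+4) = Beta(7, 5).
Equal-tailed 50% interval: the 0.25 and 0.75 quantiles of Beta(7, 5).
Posterior mean ≈ 0.583, SD ≈ 0.137; a Normal approximation gives roughly [0.491, 0.676].
Exact: F⁻¹(0.25) = 0.489; F⁻¹(0.75) = 0.683.

[0.489, 0.683]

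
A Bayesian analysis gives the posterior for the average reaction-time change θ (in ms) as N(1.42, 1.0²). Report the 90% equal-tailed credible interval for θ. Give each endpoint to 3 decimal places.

The posterior is symmetric, so the 90% equal-tailed interval is θ = 1.42 ± z·1.0 with z = 1.645.
Half-width: 1.645 × 1.0 = 1.645.
1.42 − 1.645 = -0.225; 1.42 + 1.645 = 3.065.

[-0.225, 3.065]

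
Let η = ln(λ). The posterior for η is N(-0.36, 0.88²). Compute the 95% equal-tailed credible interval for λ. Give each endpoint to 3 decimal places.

[0.124, 3.915]

On the log scale the 95% interval is -0.36 ± 1.960 × 0.88 = [-2.0848, 1.3648].
Exponentiate: [e^-2.0848, e^1.3648] = [0.124, 3.915].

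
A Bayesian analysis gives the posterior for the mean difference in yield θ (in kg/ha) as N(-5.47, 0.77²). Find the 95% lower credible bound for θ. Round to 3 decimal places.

-6.737

Need L with P(θ ≥ L) = 0.95: L = -5.47 − z_{0.05}·0.77.
z = 1.645; L = -5.47 − 1.645 × 0.77 = -6.737.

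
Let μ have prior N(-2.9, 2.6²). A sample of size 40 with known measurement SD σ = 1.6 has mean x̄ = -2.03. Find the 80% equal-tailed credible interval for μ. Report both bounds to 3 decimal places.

[-2.361, -1.715]

Posterior precision = 1/2.6² + 40/1.6² = 0.1479 + 15.6250 = 15.7729, so posterior SD = 0.2518.
Posterior mean = (-2.9/2.6² + 40·-2.03/1.6²) / 15.7729 = -2.0382.
Interval: -2.0382 ± 1.282 × 0.2518 → [-2.361, -1.715].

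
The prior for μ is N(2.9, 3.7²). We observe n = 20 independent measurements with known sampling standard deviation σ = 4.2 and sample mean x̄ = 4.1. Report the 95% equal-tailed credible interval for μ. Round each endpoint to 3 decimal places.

Posterior precision = 1/3.7² + 20/4.2² = 0.0730 + 1.1338 = 1.2068, so posterior SD = 0.9103.
Posterior mean = (2.9/3.7² + 20·4.1/4.2²) / 1.2068 = 4.0274.
Interval: 4.0274 ± 1.960 × 0.9103 → [2.243, 5.811].

[2.243, 5.811]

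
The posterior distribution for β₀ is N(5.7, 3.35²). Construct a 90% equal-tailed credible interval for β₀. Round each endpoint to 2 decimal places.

The posterior is symmetric, so the 90% equal-tailed interval is β₀ = 5.7 ± z·3.35 with z = 1.645.
Half-width: 1.645 × 3.35 = 5.51.
5.7 − 5.51 = 0.19; 5.7 + 5.51 = 11.21.

[0.19, 11.21]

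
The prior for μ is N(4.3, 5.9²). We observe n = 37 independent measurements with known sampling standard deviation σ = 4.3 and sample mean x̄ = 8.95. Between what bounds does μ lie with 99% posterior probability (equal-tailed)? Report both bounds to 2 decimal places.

[7.08, 10.69]

Posterior precision = 1/5.9² + 37/4.3² = 0.0287 + 2.0011 = 2.0298, so posterior SD = 0.7019.
Posterior mean = (4.3/5.9² + 37·8.95/4.3²) / 2.0298 = 8.8842.
Interval: 8.8842 ± 2.576 × 0.7019 → [7.08, 10.69].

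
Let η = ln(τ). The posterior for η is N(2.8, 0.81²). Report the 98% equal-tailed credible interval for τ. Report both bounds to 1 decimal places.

[2.5, 108.2]

On the log scale the 98% interval is 2.8 ± 2.326 × 0.81 = [0.9157, 4.6843].
Exponentiate: [e^0.9157, e^4.6843] = [2.5, 108.2].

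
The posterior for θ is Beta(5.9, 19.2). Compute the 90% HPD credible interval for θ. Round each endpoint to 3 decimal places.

[0.099, 0.366]

The posterior is unimodal and skewed, so the HPD interval has equal density at both endpoints and is the shortest 90% interval.
Solving f(0.099) = f(0.366) with F(0.366) − F(0.099) = 0.90 gives [0.099, 0.366].
For comparison, the equal-tailed interval is [0.111, 0.383]; the HPD is narrower and shifted toward the mode.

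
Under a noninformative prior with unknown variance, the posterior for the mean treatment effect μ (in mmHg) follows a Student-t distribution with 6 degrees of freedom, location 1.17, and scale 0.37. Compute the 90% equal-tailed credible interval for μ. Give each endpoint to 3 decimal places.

[0.451, 1.889]

The t_6 distribution is symmetric; the 90% interval is 1.17 ± t·0.37 with t_{0.95,6} = 1.943.
Half-width: 1.943 × 0.37 = 0.719.
1.17 − 0.719 = 0.451; 1.17 + 0.719 = 1.889.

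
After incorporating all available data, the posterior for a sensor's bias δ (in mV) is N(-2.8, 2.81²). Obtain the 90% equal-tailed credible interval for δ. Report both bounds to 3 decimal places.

[-7.422, 1.822]

The posterior is symmetric, so the 90% equal-tailed interval is δ = -2.8 ± z·2.81 with z = 1.645.
Half-width: 1.645 × 2.81 = 4.622.
-2.8 − 4.622 = -7.422; -2.8 + 4.622 = 1.822.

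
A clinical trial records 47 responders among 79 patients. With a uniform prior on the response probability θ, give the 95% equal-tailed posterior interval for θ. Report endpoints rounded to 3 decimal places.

Posterior: Beta(1+47, 1+32) = Beta(48, 33).
Equal-tailed 95% interval: the 0.025 and 0.975 quantiles of Beta(48, 33).
Posterior mean ≈ 0.593, SD ≈ 0.054; a Normal approximation gives roughly [0.486, 0.699].
Exact: F⁻¹(0.025) = 0.484; F⁻¹(0.975) = 0.696.

[0.484, 0.696]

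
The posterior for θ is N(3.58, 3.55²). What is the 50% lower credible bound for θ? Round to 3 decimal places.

Need L with P(θ ≥ L) = 0.50: L = 3.58 − z_{0.5}·3.55.
z = 0.000; L = 3.58 − 0.000 × 3.55 = 3.580.

3.580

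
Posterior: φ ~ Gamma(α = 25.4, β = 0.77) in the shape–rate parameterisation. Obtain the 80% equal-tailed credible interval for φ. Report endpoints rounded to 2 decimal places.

Posterior: Gamma(shape 25.4, rate 0.77).
Equal-tailed 80% interval: Gamma(25.4, 0.77) quantiles at 0.1 and 0.9.
Posterior mean ≈ 32.99, SD ≈ 6.55; a Normal approximation gives roughly [24.60, 41.38].
Exact: lower = 24.93; upper = 41.60.

[24.93, 41.60]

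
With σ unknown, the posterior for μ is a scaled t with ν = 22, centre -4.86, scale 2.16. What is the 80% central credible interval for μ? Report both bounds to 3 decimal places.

The t_22 distribution is symmetric; the 80% interval is -4.86 ± t·2.16 with t_{0.9,22} = 1.321.
Half-width: 1.321 × 2.16 = 2.854.
-4.86 − 2.854 = -7.714; -4.86 + 2.854 = -2.006.

[-7.714, -2.006]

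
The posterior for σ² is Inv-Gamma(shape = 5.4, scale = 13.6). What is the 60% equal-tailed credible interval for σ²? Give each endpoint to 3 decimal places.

[1.890, 3.985]

Inverse-Gamma(5.4, 13.6) quantiles: F⁻¹(0.2) and F⁻¹(0.8).
Equivalently, 1/σ² ~ Gamma(5.4, rate = 13.6); invert its 0.8 and 0.2 quantiles.
Posterior mean ≈ 3.091, SD ≈ 1.676; a Normal approximation gives roughly [1.680, 4.502].
Exact: lower = 1.890; upper = 3.985.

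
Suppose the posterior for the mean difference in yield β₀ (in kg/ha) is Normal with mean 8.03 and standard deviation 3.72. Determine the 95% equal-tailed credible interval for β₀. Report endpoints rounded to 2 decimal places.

The posterior is symmetric, so the 95% equal-tailed interval is β₀ = 8.03 ± z·3.72 with z = 1.960.
Half-width: 1.960 × 3.72 = 7.29.
8.03 − 7.29 = 0.74; 8.03 + 7.29 = 15.32.

[0.74, 15.32]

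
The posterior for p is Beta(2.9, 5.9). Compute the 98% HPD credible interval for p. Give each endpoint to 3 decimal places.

The posterior is unimodal and skewed, so the HPD interval has equal density at both endpoints and is the shortest 98% interval.
Solving f(0.040) = f(0.679) with F(0.679) − F(0.040) = 0.98 gives [0.040, 0.679].
For comparison, the equal-tailed interval is [0.057, 0.707]; the HPD is narrower and shifted toward the mode.

[0.040, 0.679]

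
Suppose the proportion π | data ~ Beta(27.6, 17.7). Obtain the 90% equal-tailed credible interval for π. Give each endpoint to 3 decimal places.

Posterior: Beta(27.6, 17.7).
Equal-tailed 90% interval: the 0.05 and 0.95 quantiles of Beta(27.6, 17.7).
Posterior mean ≈ 0.609, SD ≈ 0.072; a Normal approximation gives roughly [0.491, 0.727].
Exact: F⁻¹(0.05) = 0.488; F⁻¹(0.95) = 0.725.

[0.488, 0.725]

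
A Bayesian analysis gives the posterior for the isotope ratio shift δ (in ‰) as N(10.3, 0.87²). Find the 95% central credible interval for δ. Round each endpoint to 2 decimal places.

[8.59, 12.01]

The posterior is symmetric, so the 95% equal-tailed interval is δ = 10.3 ± z·0.87 with z = 1.960.
Half-width: 1.960 × 0.87 = 1.71.
10.3 − 1.71 = 8.59; 10.3 + 1.71 = 12.01.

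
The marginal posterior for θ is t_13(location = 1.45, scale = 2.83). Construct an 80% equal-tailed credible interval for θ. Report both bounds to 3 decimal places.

The t_13 distribution is symmetric; the 80% interval is 1.45 ± t·2.83 with t_{0.9,13} = 1.350.
Half-width: 1.350 × 2.83 = 3.821.
1.45 − 3.821 = -2.371; 1.45 + 3.821 = 5.271.

[-2.371, 5.271]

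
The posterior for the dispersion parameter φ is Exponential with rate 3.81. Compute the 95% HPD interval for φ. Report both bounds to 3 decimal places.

The exponential density is strictly decreasing on [0, ∞), so the HPD interval is anchored at 0: [0, q] with P(φ ≤ q) = 0.95.
q = −ln(1 − 0.95) / 3.81 = 2.9957 / 3.81 = 0.786.

[0.000, 0.786]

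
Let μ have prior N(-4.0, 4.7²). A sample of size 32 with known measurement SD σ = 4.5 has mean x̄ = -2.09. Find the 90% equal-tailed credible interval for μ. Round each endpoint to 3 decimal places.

[-3.433, -0.853]

Posterior precision = 1/4.7² + 32/4.5² = 0.0453 + 1.5802 = 1.6255, so posterior SD = 0.7843.
Posterior mean = (-4.0/4.7² + 32·-2.09/4.5²) / 1.6255 = -2.1432.
Interval: -2.1432 ± 1.645 × 0.7843 → [-3.433, -0.853].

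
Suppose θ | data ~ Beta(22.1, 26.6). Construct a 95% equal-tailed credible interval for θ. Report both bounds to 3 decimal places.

[0.318, 0.593]

Posterior: Beta(22.1, 26.6).
Equal-tailed 95% interval: the 0.025 and 0.975 quantiles of Beta(22.1, 26.6).
Posterior mean ≈ 0.454, SD ≈ 0.071; a Normal approximation gives roughly [0.315, 0.592].
Exact: F⁻¹(0.025) = 0.318; F⁻¹(0.975) = 0.593.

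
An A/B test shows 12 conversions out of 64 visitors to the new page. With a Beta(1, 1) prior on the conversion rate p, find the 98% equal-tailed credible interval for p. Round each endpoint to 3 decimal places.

[0.098, 0.322]

Posterior: Beta(1+12, 1+52) = Beta(13, 53).
Equal-tailed 98% interval: the 0.01 and 0.99 quantiles of Beta(13, 53).
Posterior mean ≈ 0.197, SD ≈ 0.049; a Normal approximation gives roughly [0.084, 0.310].
Exact: F⁻¹(0.01) = 0.098; F⁻¹(0.99) = 0.322.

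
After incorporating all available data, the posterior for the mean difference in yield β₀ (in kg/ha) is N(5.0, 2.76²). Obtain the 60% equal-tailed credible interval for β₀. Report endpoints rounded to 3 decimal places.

The posterior is symmetric, so the 60% equal-tailed interval is β₀ = 5.0 ± z·2.76 with z = 0.842.
Half-width: 0.842 × 2.76 = 2.323.
5.0 − 2.323 = 2.677; 5.0 + 2.323 = 7.323.

[2.677, 7.323]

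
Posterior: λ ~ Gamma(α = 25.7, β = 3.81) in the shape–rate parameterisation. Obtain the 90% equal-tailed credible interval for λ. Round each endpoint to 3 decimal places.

Posterior: Gamma(shape 25.7, rate 3.81).
Equal-tailed 90% interval: Gamma(25.7, 3.81) quantiles at 0.05 and 0.95.
Posterior mean ≈ 6.745, SD ≈ 1.331; a Normal approximation gives roughly [4.557, 8.934].
Exact: lower = 4.716; upper = 9.073.

[4.716, 9.073]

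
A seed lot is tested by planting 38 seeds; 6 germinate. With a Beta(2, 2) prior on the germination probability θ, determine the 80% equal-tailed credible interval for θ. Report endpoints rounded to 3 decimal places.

[0.117, 0.270]

Posterior: Beta(2+6, 2+32) = Beta(8, 34).
Equal-tailed 80% interval: the 0.1 and 0.9 quantiles of Beta(8, 34).
Posterior mean ≈ 0.190, SD ≈ 0.060; a Normal approximation gives roughly [0.114, 0.267].
Exact: F⁻¹(0.1) = 0.117; F⁻¹(0.9) = 0.270.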